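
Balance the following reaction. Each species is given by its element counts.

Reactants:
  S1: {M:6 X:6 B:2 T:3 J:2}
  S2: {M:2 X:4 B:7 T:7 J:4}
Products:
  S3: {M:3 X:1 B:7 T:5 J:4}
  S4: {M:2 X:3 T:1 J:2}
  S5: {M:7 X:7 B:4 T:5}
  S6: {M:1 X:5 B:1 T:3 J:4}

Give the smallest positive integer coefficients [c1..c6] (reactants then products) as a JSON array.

M: 6·6+4·2 = 44 | 3·3+2·2+4·7+3·1 = 44
X: 6·6+4·4 = 52 | 3·1+2·3+4·7+3·5 = 52
B: 6·2+4·7 = 40 | 3·7+2·0+4·4+3·1 = 40
T: 6·3+4·7 = 46 | 3·5+2·1+4·5+3·3 = 46
J: 6·2+4·4 = 28 | 3·4+2·2+4·0+3·4 = 28
gcd(6,4,3,2,4,3) = 1

Coefficients: [6, 4, 3, 2, 4, 3]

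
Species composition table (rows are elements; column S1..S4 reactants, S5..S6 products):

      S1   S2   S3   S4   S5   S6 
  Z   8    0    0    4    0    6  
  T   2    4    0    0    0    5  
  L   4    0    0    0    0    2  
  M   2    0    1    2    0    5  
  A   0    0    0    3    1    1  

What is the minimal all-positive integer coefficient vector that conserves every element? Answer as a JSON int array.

Coefficients: [1, 2, 6, 1, 1, 2]

Z: 1·8+2·0+6·0+1·4 = 12 | 1·0+2·6 = 12
T: 1·2+2·4+6·0+1·0 = 10 | 1·0+2·5 = 10
L: 1·4+2·0+6·0+1·0 = 4 | 1·0+2·2 = 4
M: 1·2+2·0+6·1+1·2 = 10 | 1·0+2·5 = 10
A: 1·0+2·0+6·0+1·3 = 3 | 1·1+2·1 = 3
gcd(1,2,6,1,1,2) = 1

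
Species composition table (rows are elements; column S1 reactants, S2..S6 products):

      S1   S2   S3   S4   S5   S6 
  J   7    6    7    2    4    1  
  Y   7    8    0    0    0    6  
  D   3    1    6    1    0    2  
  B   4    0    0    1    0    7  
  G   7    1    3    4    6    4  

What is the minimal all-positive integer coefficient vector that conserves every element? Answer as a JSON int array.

J: 6·7 = 42 | 3·6+1·7+3·2+2·4+3·1 = 42
Y: 6·7 = 42 | 3·8+1·0+3·0+2·0+3·6 = 42
D: 6·3 = 18 | 3·1+1·6+3·1+2·0+3·2 = 18
B: 6·4 = 24 | 3·0+1·0+3·1+2·0+3·7 = 24
G: 6·7 = 42 | 3·1+1·3+3·4+2·6+3·4 = 42
gcd(6,3,1,3,2,3) = 1

Coefficients: [6, 3, 1, 3, 2, 3]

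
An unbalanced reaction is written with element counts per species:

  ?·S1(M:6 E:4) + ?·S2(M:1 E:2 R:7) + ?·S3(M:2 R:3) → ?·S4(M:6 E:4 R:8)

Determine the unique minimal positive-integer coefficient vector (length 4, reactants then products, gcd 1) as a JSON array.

M: 3·6+4·1+4·2 = 30 | 5·6 = 30
E: 3·4+4·2+4·0 = 20 | 5·4 = 20
R: 3·0+4·7+4·3 = 40 | 5·8 = 40
gcd(3,4,4,5) = 1

Coefficients: [3, 4, 4, 5]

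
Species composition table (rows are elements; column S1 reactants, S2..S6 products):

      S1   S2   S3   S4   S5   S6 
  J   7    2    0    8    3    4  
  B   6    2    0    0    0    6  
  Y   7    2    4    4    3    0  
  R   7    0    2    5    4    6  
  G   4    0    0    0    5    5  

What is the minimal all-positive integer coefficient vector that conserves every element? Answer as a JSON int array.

J: 5·7 = 35 | 6·2+4·0+1·8+1·3+3·4 = 35
B: 5·6 = 30 | 6·2+4·0+1·0+1·0+3·6 = 30
Y: 5·7 = 35 | 6·2+4·4+1·4+1·3+3·0 = 35
R: 5·7 = 35 | 6·0+4·2+1·5+1·4+3·6 = 35
G: 5·4 = 20 | 6·0+4·0+1·0+1·5+3·5 = 20
gcd(5,6,4,1,1,3) = 1

Coefficients: [5, 6, 4, 1, 1, 3]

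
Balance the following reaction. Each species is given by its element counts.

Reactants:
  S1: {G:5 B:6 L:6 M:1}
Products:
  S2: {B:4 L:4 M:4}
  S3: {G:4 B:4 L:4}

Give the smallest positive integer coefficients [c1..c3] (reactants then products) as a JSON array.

G: 4·5 = 20 | 1·0+5·4 = 20
B: 4·6 = 24 | 1·4+5·4 = 24
L: 4·6 = 24 | 1·4+5·4 = 24
M: 4·1 = 4 | 1·4+5·0 = 4
gcd(4,1,5) = 1

Coefficients: [4, 1, 5]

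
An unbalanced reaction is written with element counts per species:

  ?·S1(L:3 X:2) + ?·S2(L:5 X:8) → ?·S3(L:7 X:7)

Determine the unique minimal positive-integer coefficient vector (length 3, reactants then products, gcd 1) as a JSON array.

L: 3·3+1·5 = 14 | 2·7 = 14
X: 3·2+1·8 = 14 | 2·7 = 14
gcd(3,1,2) = 1

Coefficients: [3, 1, 2]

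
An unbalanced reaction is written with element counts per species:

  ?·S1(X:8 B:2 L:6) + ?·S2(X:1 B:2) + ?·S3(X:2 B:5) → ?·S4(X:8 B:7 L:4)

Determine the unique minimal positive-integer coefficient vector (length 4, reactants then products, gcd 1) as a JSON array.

X: 2·8+6·1+1·2 = 24 | 3·8 = 24
B: 2·2+6·2+1·5 = 21 | 3·7 = 21
L: 2·6+6·0+1·0 = 12 | 3·4 = 12
gcd(2,6,1,3) = 1

Coefficients: [2, 6, 1, 3]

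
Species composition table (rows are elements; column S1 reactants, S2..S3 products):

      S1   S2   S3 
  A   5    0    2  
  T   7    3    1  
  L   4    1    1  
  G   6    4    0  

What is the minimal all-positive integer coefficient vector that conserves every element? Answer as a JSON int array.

A: 2·5 = 10 | 3·0+5·2 = 10
T: 2·7 = 14 | 3·3+5·1 = 14
L: 2·4 = 8 | 3·1+5·1 = 8
G: 2·6 = 12 | 3·4+5·0 = 12
gcd(2,3,5) = 1

Coefficients: [2, 3, 5]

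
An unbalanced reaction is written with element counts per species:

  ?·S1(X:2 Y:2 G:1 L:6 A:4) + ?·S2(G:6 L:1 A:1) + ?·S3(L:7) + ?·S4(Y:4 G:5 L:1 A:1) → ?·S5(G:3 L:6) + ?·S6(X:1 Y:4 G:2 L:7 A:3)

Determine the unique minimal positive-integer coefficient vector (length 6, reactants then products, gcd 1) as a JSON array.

Coefficients: [2, 1, 6, 3, 5, 4]

X: 2·2+1·0+6·0+3·0 = 4 | 5·0+4·1 = 4
Y: 2·2+1·0+6·0+3·4 = 16 | 5·0+4·4 = 16
G: 2·1+1·6+6·0+3·5 = 23 | 5·3+4·2 = 23
L: 2·6+1·1+6·7+3·1 = 58 | 5·6+4·7 = 58
A: 2·4+1·1+6·0+3·1 = 12 | 5·0+4·3 = 12
gcd(2,1,6,3,5,4) = 1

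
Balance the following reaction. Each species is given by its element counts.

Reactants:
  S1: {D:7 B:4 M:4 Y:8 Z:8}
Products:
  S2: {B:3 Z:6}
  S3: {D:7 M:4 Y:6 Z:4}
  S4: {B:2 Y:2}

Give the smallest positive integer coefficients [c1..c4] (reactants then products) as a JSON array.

D: 3·7 = 21 | 2·0+3·7+3·0 = 21
B: 3·4 = 12 | 2·3+3·0+3·2 = 12
M: 3·4 = 12 | 2·0+3·4+3·0 = 12
Y: 3·8 = 24 | 2·0+3·6+3·2 = 24
Z: 3·8 = 24 | 2·6+3·4+3·0 = 24
gcd(3,2,3,3) = 1

Coefficients: [3, 2, 3, 3]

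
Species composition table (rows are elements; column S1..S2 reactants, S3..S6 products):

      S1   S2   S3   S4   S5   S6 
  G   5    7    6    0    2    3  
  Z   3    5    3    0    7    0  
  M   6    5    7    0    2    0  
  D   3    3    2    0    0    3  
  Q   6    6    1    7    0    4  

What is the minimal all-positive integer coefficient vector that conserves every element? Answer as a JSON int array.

G: 3·5+6·7 = 57 | 6·6+4·0+3·2+5·3 = 57
Z: 3·3+6·5 = 39 | 6·3+4·0+3·7+5·0 = 39
M: 3·6+6·5 = 48 | 6·7+4·0+3·2+5·0 = 48
D: 3·3+6·3 = 27 | 6·2+4·0+3·0+5·3 = 27
Q: 3·6+6·6 = 54 | 6·1+4·7+3·0+5·4 = 54
gcd(3,6,6,4,3,5) = 1

Coefficients: [3, 6, 6, 4, 3, 5]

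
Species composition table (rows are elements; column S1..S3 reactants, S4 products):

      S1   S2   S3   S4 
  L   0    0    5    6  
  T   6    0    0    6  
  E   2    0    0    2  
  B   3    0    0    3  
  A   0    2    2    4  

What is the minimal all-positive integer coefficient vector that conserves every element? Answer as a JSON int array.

L: 5·0+4·0+6·5 = 30 | 5·6 = 30
T: 5·6+4·0+6·0 = 30 | 5·6 = 30
E: 5·2+4·0+6·0 = 10 | 5·2 = 10
B: 5·3+4·0+6·0 = 15 | 5·3 = 15
A: 5·0+4·2+6·2 = 20 | 5·4 = 20
gcd(5,4,6,5) = 1

Coefficients: [5, 4, 6, 5]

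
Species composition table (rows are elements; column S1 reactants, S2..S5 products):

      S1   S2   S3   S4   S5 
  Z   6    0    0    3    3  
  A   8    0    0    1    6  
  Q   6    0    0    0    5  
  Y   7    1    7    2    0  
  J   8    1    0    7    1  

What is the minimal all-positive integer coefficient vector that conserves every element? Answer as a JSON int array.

Z: 5·6 = 30 | 6·0+3·0+4·3+6·3 = 30
A: 5·8 = 40 | 6·0+3·0+4·1+6·6 = 40
Q: 5·6 = 30 | 6·0+3·0+4·0+6·5 = 30
Y: 5·7 = 35 | 6·1+3·7+4·2+6·0 = 35
J: 5·8 = 40 | 6·1+3·0+4·7+6·1 = 40
gcd(5,6,3,4,6) = 1

Coefficients: [5, 6, 3, 4, 6]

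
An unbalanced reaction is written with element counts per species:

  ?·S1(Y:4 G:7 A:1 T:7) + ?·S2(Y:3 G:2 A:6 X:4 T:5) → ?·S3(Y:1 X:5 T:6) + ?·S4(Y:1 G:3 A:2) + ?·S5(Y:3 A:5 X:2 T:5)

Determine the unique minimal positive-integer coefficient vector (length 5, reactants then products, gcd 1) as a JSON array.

Coefficients: [1, 4, 2, 5, 3]

Y: 1·4+4·3 = 16 | 2·1+5·1+3·3 = 16
G: 1·7+4·2 = 15 | 2·0+5·3+3·0 = 15
A: 1·1+4·6 = 25 | 2·0+5·2+3·5 = 25
X: 1·0+4·4 = 16 | 2·5+5·0+3·2 = 16
T: 1·7+4·5 = 27 | 2·6+5·0+3·5 = 27
gcd(1,4,2,5,3) = 1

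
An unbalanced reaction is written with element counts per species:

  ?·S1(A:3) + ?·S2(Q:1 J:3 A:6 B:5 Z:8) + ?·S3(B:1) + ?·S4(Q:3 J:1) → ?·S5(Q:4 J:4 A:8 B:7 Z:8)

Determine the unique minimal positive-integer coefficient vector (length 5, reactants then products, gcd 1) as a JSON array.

Coefficients: [2, 3, 6, 3, 3]

Q: 2·0+3·1+6·0+3·3 = 12 | 3·4 = 12
J: 2·0+3·3+6·0+3·1 = 12 | 3·4 = 12
A: 2·3+3·6+6·0+3·0 = 24 | 3·8 = 24
B: 2·0+3·5+6·1+3·0 = 21 | 3·7 = 21
Z: 2·0+3·8+6·0+3·0 = 24 | 3·8 = 24
gcd(2,3,6,3,3) = 1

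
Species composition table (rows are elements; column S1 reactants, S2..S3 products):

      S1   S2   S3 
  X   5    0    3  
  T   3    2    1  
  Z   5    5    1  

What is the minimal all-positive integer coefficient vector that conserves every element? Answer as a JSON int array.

X: 3·5 = 15 | 2·0+5·3 = 15
T: 3·3 = 9 | 2·2+5·1 = 9
Z: 3·5 = 15 | 2·5+5·1 = 15
gcd(3,2,5) = 1

Coefficients: [3, 2, 5]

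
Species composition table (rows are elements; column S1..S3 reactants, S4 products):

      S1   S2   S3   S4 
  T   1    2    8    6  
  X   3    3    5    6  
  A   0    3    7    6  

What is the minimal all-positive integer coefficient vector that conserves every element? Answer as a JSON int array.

T: 2·1+5·2+3·8 = 36 | 6·6 = 36
X: 2·3+5·3+3·5 = 36 | 6·6 = 36
A: 2·0+5·3+3·7 = 36 | 6·6 = 36
gcd(2,5,3,6) = 1

Coefficients: [2, 5, 3, 6]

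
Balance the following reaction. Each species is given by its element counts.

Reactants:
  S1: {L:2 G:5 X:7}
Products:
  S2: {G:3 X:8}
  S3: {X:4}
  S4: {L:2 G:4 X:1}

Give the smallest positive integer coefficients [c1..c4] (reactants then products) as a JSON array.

Coefficients: [6, 2, 5, 6]

L: 6·2 = 12 | 2·0+5·0+6·2 = 12
G: 6·5 = 30 | 2·3+5·0+6·4 = 30
X: 6·7 = 42 | 2·8+5·4+6·1 = 42
gcd(6,2,5,6) = 1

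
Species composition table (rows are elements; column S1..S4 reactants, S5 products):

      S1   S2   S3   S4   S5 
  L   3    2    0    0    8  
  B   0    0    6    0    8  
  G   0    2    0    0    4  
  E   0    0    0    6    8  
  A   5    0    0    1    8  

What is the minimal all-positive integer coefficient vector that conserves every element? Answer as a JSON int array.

Coefficients: [4, 6, 4, 4, 3]

L: 4·3+6·2+4·0+4·0 = 24 | 3·8 = 24
B: 4·0+6·0+4·6+4·0 = 24 | 3·8 = 24
G: 4·0+6·2+4·0+4·0 = 12 | 3·4 = 12
E: 4·0+6·0+4·0+4·6 = 24 | 3·8 = 24
A: 4·5+6·0+4·0+4·1 = 24 | 3·8 = 24
gcd(4,6,4,4,3) = 1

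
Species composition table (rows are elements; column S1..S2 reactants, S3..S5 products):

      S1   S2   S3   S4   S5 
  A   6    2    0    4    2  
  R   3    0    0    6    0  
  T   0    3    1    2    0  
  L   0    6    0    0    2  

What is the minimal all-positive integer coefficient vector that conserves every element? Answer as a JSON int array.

Coefficients: [2, 2, 4, 1, 6]

A: 2·6+2·2 = 16 | 4·0+1·4+6·2 = 16
R: 2·3+2·0 = 6 | 4·0+1·6+6·0 = 6
T: 2·0+2·3 = 6 | 4·1+1·2+6·0 = 6
L: 2·0+2·6 = 12 | 4·0+1·0+6·2 = 12
gcd(2,2,4,1,6) = 1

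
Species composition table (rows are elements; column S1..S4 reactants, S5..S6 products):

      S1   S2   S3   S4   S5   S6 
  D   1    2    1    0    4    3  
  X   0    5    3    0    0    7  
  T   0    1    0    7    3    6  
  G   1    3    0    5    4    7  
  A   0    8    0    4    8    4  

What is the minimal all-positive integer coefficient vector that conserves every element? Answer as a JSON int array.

Coefficients: [5, 1, 3, 2, 1, 2]

D: 5·1+1·2+3·1+2·0 = 10 | 1·4+2·3 = 10
X: 5·0+1·5+3·3+2·0 = 14 | 1·0+2·7 = 14
T: 5·0+1·1+3·0+2·7 = 15 | 1·3+2·6 = 15
G: 5·1+1·3+3·0+2·5 = 18 | 1·4+2·7 = 18
A: 5·0+1·8+3·0+2·4 = 16 | 1·8+2·4 = 16
gcd(5,1,3,2,1,2) = 1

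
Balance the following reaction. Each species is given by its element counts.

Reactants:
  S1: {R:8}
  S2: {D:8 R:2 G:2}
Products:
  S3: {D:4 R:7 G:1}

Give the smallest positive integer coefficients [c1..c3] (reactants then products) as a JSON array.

Coefficients: [3, 2, 4]

D: 3·0+2·8 = 16 | 4·4 = 16
R: 3·8+2·2 = 28 | 4·7 = 28
G: 3·0+2·2 = 4 | 4·1 = 4
gcd(3,2,4) = 1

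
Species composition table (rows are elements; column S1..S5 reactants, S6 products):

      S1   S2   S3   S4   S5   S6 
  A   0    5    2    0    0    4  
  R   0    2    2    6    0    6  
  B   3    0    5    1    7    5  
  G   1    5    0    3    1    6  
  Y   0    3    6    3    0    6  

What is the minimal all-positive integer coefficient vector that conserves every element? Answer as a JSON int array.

A: 3·0+4·5+2·2+4·0+1·0 = 24 | 6·4 = 24
R: 3·0+4·2+2·2+4·6+1·0 = 36 | 6·6 = 36
B: 3·3+4·0+2·5+4·1+1·7 = 30 | 6·5 = 30
G: 3·1+4·5+2·0+4·3+1·1 = 36 | 6·6 = 36
Y: 3·0+4·3+2·6+4·3+1·0 = 36 | 6·6 = 36
gcd(3,4,2,4,1,6) = 1

Coefficients: [3, 4, 2, 4, 1, 6]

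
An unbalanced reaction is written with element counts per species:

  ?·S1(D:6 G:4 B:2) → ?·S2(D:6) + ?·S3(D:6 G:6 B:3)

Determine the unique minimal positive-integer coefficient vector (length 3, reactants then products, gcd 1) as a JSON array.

Coefficients: [3, 1, 2]

D: 3·6 = 18 | 1·6+2·6 = 18
G: 3·4 = 12 | 1·0+2·6 = 12
B: 3·2 = 6 | 1·0+2·3 = 6
gcd(3,1,2) = 1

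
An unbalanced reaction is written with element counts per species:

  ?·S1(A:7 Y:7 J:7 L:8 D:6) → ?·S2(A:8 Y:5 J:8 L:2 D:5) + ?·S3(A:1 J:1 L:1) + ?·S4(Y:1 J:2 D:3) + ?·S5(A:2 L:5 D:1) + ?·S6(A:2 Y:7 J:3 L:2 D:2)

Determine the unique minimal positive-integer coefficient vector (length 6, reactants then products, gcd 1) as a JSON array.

Coefficients: [3, 1, 3, 2, 3, 2]

A: 3·7 = 21 | 1·8+3·1+2·0+3·2+2·2 = 21
Y: 3·7 = 21 | 1·5+3·0+2·1+3·0+2·7 = 21
J: 3·7 = 21 | 1·8+3·1+2·2+3·0+2·3 = 21
L: 3·8 = 24 | 1·2+3·1+2·0+3·5+2·2 = 24
D: 3·6 = 18 | 1·5+3·0+2·3+3·1+2·2 = 18
gcd(3,1,3,2,3,2) = 1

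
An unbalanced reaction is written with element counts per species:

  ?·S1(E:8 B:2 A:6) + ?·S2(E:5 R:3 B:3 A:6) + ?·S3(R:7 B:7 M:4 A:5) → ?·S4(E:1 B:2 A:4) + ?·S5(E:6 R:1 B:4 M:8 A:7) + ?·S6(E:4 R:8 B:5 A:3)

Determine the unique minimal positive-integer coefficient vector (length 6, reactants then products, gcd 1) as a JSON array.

E: 3·8+2·5+4·0 = 34 | 6·1+2·6+4·4 = 34
R: 3·0+2·3+4·7 = 34 | 6·0+2·1+4·8 = 34
B: 3·2+2·3+4·7 = 40 | 6·2+2·4+4·5 = 40
M: 3·0+2·0+4·4 = 16 | 6·0+2·8+4·0 = 16
A: 3·6+2·6+4·5 = 50 | 6·4+2·7+4·3 = 50
gcd(3,2,4,6,2,4) = 1

Coefficients: [3, 2, 4, 6, 2, 4]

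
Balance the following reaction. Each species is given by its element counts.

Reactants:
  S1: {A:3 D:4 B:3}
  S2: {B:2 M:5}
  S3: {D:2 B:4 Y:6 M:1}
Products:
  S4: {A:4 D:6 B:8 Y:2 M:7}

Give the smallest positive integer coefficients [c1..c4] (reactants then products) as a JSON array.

A: 4·3+4·0+1·0 = 12 | 3·4 = 12
D: 4·4+4·0+1·2 = 18 | 3·6 = 18
B: 4·3+4·2+1·4 = 24 | 3·8 = 24
Y: 4·0+4·0+1·6 = 6 | 3·2 = 6
M: 4·0+4·5+1·1 = 21 | 3·7 = 21
gcd(4,4,1,3) = 1

Coefficients: [4, 4, 1, 3]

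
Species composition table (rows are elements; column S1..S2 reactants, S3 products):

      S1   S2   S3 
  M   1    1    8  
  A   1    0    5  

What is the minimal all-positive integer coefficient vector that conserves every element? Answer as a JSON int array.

M: 5·1+3·1 = 8 | 1·8 = 8
A: 5·1+3·0 = 5 | 1·5 = 5
gcd(5,3,1) = 1

Coefficients: [5, 3, 1]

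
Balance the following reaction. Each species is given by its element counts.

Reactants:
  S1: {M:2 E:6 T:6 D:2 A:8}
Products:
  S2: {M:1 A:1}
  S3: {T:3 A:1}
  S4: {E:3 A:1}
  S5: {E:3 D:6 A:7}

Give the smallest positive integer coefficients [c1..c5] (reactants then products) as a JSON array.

M: 3·2 = 6 | 6·1+6·0+5·0+1·0 = 6
E: 3·6 = 18 | 6·0+6·0+5·3+1·3 = 18
T: 3·6 = 18 | 6·0+6·3+5·0+1·0 = 18
D: 3·2 = 6 | 6·0+6·0+5·0+1·6 = 6
A: 3·8 = 24 | 6·1+6·1+5·1+1·7 = 24
gcd(3,6,6,5,1) = 1

Coefficients: [3, 6, 6, 5, 1]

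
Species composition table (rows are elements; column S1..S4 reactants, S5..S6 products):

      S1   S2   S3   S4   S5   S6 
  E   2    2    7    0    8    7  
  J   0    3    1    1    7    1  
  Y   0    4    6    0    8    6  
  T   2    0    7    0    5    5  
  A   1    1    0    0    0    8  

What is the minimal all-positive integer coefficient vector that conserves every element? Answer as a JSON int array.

E: 4·2+4·2+1·7+2·0 = 23 | 2·8+1·7 = 23
J: 4·0+4·3+1·1+2·1 = 15 | 2·7+1·1 = 15
Y: 4·0+4·4+1·6+2·0 = 22 | 2·8+1·6 = 22
T: 4·2+4·0+1·7+2·0 = 15 | 2·5+1·5 = 15
A: 4·1+4·1+1·0+2·0 = 8 | 2·0+1·8 = 8
gcd(4,4,1,2,2,1) = 1

Coefficients: [4, 4, 1, 2, 2, 1]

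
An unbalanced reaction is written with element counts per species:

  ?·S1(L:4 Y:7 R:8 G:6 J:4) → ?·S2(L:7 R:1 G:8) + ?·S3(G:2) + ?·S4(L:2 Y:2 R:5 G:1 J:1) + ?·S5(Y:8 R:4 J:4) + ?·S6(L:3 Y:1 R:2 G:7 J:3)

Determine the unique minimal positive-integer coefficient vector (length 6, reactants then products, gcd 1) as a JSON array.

Coefficients: [5, 1, 5, 5, 3, 1]

L: 5·4 = 20 | 1·7+5·0+5·2+3·0+1·3 = 20
Y: 5·7 = 35 | 1·0+5·0+5·2+3·8+1·1 = 35
R: 5·8 = 40 | 1·1+5·0+5·5+3·4+1·2 = 40
G: 5·6 = 30 | 1·8+5·2+5·1+3·0+1·7 = 30
J: 5·4 = 20 | 1·0+5·0+5·1+3·4+1·3 = 20
gcd(5,1,5,5,3,1) = 1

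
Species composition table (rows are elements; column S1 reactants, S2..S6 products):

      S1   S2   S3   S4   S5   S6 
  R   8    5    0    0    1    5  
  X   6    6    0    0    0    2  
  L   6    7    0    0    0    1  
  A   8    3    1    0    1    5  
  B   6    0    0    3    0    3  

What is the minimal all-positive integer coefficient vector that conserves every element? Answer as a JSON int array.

Coefficients: [4, 3, 6, 5, 2, 3]

R: 4·8 = 32 | 3·5+6·0+5·0+2·1+3·5 = 32
X: 4·6 = 24 | 3·6+6·0+5·0+2·0+3·2 = 24
L: 4·6 = 24 | 3·7+6·0+5·0+2·0+3·1 = 24
A: 4·8 = 32 | 3·3+6·1+5·0+2·1+3·5 = 32
B: 4·6 = 24 | 3·0+6·0+5·3+2·0+3·3 = 24
gcd(4,3,6,5,2,3) = 1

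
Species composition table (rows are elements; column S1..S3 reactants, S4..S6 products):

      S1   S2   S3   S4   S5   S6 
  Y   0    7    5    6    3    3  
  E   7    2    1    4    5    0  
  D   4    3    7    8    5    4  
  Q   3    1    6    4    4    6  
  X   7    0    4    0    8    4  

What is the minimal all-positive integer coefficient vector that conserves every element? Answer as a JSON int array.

Y: 4·0+2·7+5·5 = 39 | 3·6+5·3+2·3 = 39
E: 4·7+2·2+5·1 = 37 | 3·4+5·5+2·0 = 37
D: 4·4+2·3+5·7 = 57 | 3·8+5·5+2·4 = 57
Q: 4·3+2·1+5·6 = 44 | 3·4+5·4+2·6 = 44
X: 4·7+2·0+5·4 = 48 | 3·0+5·8+2·4 = 48
gcd(4,2,5,3,5,2) = 1

Coefficients: [4, 2, 5, 3, 5, 2]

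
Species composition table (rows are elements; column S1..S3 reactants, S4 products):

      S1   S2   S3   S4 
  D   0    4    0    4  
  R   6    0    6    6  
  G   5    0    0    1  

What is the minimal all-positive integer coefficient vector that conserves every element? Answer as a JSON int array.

Coefficients: [1, 5, 4, 5]

D: 1·0+5·4+4·0 = 20 | 5·4 = 20
R: 1·6+5·0+4·6 = 30 | 5·6 = 30
G: 1·5+5·0+4·0 = 5 | 5·1 = 5
gcd(1,5,4,5) = 1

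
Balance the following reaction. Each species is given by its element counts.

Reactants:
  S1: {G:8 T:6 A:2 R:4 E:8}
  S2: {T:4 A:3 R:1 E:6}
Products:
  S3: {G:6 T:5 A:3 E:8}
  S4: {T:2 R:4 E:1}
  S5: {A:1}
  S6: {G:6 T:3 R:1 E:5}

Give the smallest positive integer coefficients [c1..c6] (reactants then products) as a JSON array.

Coefficients: [6, 1, 3, 5, 6, 5]

G: 6·8+1·0 = 48 | 3·6+5·0+6·0+5·6 = 48
T: 6·6+1·4 = 40 | 3·5+5·2+6·0+5·3 = 40
A: 6·2+1·3 = 15 | 3·3+5·0+6·1+5·0 = 15
R: 6·4+1·1 = 25 | 3·0+5·4+6·0+5·1 = 25
E: 6·8+1·6 = 54 | 3·8+5·1+6·0+5·5 = 54
gcd(6,1,3,5,6,5) = 1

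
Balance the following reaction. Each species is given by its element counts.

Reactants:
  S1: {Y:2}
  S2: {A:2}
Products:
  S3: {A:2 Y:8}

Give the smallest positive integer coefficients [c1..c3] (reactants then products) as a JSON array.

A: 4·0+1·2 = 2 | 1·2 = 2
Y: 4·2+1·0 = 8 | 1·8 = 8
gcd(4,1,1) = 1

Coefficients: [4, 1, 1]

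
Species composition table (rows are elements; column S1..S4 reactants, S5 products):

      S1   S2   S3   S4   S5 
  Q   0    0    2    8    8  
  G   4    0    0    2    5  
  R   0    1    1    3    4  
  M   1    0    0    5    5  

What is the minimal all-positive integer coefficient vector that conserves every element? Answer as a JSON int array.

Coefficients: [5, 5, 4, 5, 6]

Q: 5·0+5·0+4·2+5·8 = 48 | 6·8 = 48
G: 5·4+5·0+4·0+5·2 = 30 | 6·5 = 30
R: 5·0+5·1+4·1+5·3 = 24 | 6·4 = 24
M: 5·1+5·0+4·0+5·5 = 30 | 6·5 = 30
gcd(5,5,4,5,6) = 1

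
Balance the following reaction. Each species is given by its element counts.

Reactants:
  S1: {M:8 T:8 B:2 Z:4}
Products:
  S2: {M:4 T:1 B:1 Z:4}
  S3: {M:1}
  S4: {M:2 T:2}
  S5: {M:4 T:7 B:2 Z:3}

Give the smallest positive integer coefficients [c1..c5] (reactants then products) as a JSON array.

Coefficients: [5, 2, 6, 5, 4]

M: 5·8 = 40 | 2·4+6·1+5·2+4·4 = 40
T: 5·8 = 40 | 2·1+6·0+5·2+4·7 = 40
B: 5·2 = 10 | 2·1+6·0+5·0+4·2 = 10
Z: 5·4 = 20 | 2·4+6·0+5·0+4·3 = 20
gcd(5,2,6,5,4) = 1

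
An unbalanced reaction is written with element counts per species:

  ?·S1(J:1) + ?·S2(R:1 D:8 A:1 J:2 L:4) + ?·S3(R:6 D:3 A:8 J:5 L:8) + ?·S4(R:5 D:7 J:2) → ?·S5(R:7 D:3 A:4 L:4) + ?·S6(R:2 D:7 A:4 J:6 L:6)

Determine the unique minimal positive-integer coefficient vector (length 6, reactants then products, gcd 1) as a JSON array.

Coefficients: [6, 4, 4, 1, 3, 6]

R: 6·0+4·1+4·6+1·5 = 33 | 3·7+6·2 = 33
D: 6·0+4·8+4·3+1·7 = 51 | 3·3+6·7 = 51
A: 6·0+4·1+4·8+1·0 = 36 | 3·4+6·4 = 36
J: 6·1+4·2+4·5+1·2 = 36 | 3·0+6·6 = 36
L: 6·0+4·4+4·8+1·0 = 48 | 3·4+6·6 = 48
gcd(6,4,4,1,3,6) = 1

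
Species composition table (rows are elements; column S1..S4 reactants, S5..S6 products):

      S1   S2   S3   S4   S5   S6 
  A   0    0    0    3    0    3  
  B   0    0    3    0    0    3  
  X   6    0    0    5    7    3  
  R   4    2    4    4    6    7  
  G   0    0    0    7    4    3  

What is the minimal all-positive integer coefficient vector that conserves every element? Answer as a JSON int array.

A: 5·0+5·0+6·0+6·3 = 18 | 6·0+6·3 = 18
B: 5·0+5·0+6·3+6·0 = 18 | 6·0+6·3 = 18
X: 5·6+5·0+6·0+6·5 = 60 | 6·7+6·3 = 60
R: 5·4+5·2+6·4+6·4 = 78 | 6·6+6·7 = 78
G: 5·0+5·0+6·0+6·7 = 42 | 6·4+6·3 = 42
gcd(5,5,6,6,6,6) = 1

Coefficients: [5, 5, 6, 6, 6, 6]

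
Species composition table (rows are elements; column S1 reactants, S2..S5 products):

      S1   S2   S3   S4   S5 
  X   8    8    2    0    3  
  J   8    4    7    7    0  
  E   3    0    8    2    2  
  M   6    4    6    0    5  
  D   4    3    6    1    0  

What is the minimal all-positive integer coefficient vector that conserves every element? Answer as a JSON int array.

X: 6·8 = 48 | 5·8+1·2+3·0+2·3 = 48
J: 6·8 = 48 | 5·4+1·7+3·7+2·0 = 48
E: 6·3 = 18 | 5·0+1·8+3·2+2·2 = 18
M: 6·6 = 36 | 5·4+1·6+3·0+2·5 = 36
D: 6·4 = 24 | 5·3+1·6+3·1+2·0 = 24
gcd(6,5,1,3,2) = 1

Coefficients: [6, 5, 1, 3, 2]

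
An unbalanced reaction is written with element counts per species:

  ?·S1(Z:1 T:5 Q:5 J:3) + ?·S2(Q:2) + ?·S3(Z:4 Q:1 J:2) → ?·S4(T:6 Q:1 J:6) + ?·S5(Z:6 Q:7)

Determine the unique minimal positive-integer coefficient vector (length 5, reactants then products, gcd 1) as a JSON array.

Z: 6·1+2·0+6·4 = 30 | 5·0+5·6 = 30
T: 6·5+2·0+6·0 = 30 | 5·6+5·0 = 30
Q: 6·5+2·2+6·1 = 40 | 5·1+5·7 = 40
J: 6·3+2·0+6·2 = 30 | 5·6+5·0 = 30
gcd(6,2,6,5,5) = 1

Coefficients: [6, 2, 6, 5, 5]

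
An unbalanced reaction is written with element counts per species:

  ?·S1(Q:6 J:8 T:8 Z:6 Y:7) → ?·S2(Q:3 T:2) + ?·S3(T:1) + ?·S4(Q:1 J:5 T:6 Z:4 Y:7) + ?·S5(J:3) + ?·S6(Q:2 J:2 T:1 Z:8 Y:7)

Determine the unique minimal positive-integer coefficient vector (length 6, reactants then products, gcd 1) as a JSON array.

Coefficients: [2, 3, 3, 1, 3, 1]

Q: 2·6 = 12 | 3·3+3·0+1·1+3·0+1·2 = 12
J: 2·8 = 16 | 3·0+3·0+1·5+3·3+1·2 = 16
T: 2·8 = 16 | 3·2+3·1+1·6+3·0+1·1 = 16
Z: 2·6 = 12 | 3·0+3·0+1·4+3·0+1·8 = 12
Y: 2·7 = 14 | 3·0+3·0+1·7+3·0+1·7 = 14
gcd(2,3,3,1,3,1) = 1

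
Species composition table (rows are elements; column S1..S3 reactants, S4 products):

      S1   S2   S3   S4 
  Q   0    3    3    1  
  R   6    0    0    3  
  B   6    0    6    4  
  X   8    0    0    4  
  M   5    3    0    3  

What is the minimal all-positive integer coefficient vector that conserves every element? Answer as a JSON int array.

Coefficients: [3, 1, 1, 6]

Q: 3·0+1·3+1·3 = 6 | 6·1 = 6
R: 3·6+1·0+1·0 = 18 | 6·3 = 18
B: 3·6+1·0+1·6 = 24 | 6·4 = 24
X: 3·8+1·0+1·0 = 24 | 6·4 = 24
M: 3·5+1·3+1·0 = 18 | 6·3 = 18
gcd(3,1,1,6) = 1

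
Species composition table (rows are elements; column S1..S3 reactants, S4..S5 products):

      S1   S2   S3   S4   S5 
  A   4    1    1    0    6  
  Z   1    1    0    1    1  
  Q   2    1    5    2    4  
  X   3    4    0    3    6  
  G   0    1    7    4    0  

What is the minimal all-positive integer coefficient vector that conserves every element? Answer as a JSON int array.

Coefficients: [1, 6, 2, 5, 2]

A: 1·4+6·1+2·1 = 12 | 5·0+2·6 = 12
Z: 1·1+6·1+2·0 = 7 | 5·1+2·1 = 7
Q: 1·2+6·1+2·5 = 18 | 5·2+2·4 = 18
X: 1·3+6·4+2·0 = 27 | 5·3+2·6 = 27
G: 1·0+6·1+2·7 = 20 | 5·4+2·0 = 20
gcd(1,6,2,5,2) = 1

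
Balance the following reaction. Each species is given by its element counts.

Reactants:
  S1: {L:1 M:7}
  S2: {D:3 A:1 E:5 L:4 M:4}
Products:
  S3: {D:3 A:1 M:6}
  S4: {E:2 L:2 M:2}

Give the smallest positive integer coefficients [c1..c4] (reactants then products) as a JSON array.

Coefficients: [2, 2, 2, 5]

D: 2·0+2·3 = 6 | 2·3+5·0 = 6
A: 2·0+2·1 = 2 | 2·1+5·0 = 2
E: 2·0+2·5 = 10 | 2·0+5·2 = 10
L: 2·1+2·4 = 10 | 2·0+5·2 = 10
M: 2·7+2·4 = 22 | 2·6+5·2 = 22
gcd(2,2,2,5) = 1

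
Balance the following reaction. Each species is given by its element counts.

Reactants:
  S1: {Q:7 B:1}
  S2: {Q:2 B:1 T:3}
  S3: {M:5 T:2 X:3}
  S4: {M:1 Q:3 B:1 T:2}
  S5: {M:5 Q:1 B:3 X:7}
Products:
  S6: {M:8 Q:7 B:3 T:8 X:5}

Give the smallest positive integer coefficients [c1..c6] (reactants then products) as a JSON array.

Coefficients: [1, 6, 6, 5, 1, 5]

M: 1·0+6·0+6·5+5·1+1·5 = 40 | 5·8 = 40
Q: 1·7+6·2+6·0+5·3+1·1 = 35 | 5·7 = 35
B: 1·1+6·1+6·0+5·1+1·3 = 15 | 5·3 = 15
T: 1·0+6·3+6·2+5·2+1·0 = 40 | 5·8 = 40
X: 1·0+6·0+6·3+5·0+1·7 = 25 | 5·5 = 25
gcd(1,6,6,5,1,5) = 1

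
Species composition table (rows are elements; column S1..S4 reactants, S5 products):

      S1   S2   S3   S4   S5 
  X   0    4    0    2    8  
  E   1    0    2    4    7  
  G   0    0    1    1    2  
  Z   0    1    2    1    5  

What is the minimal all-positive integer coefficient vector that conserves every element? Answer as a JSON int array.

Coefficients: [5, 5, 4, 2, 3]

X: 5·0+5·4+4·0+2·2 = 24 | 3·8 = 24
E: 5·1+5·0+4·2+2·4 = 21 | 3·7 = 21
G: 5·0+5·0+4·1+2·1 = 6 | 3·2 = 6
Z: 5·0+5·1+4·2+2·1 = 15 | 3·5 = 15
gcd(5,5,4,2,3) = 1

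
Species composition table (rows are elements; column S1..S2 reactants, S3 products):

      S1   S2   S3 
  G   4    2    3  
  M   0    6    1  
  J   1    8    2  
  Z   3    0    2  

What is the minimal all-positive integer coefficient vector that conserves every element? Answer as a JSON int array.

G: 4·4+1·2 = 18 | 6·3 = 18
M: 4·0+1·6 = 6 | 6·1 = 6
J: 4·1+1·8 = 12 | 6·2 = 12
Z: 4·3+1·0 = 12 | 6·2 = 12
gcd(4,1,6) = 1

Coefficients: [4, 1, 6]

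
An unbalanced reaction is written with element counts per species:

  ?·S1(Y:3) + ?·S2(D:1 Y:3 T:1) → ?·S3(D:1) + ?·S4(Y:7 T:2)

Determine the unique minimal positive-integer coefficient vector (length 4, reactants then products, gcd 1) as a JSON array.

D: 1·0+6·1 = 6 | 6·1+3·0 = 6
Y: 1·3+6·3 = 21 | 6·0+3·7 = 21
T: 1·0+6·1 = 6 | 6·0+3·2 = 6
gcd(1,6,6,3) = 1

Coefficients: [1, 6, 6, 3]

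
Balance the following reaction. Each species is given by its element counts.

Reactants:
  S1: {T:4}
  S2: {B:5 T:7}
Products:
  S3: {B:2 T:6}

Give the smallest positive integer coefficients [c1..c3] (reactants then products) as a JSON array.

Coefficients: [4, 2, 5]

B: 4·0+2·5 = 10 | 5·2 = 10
T: 4·4+2·7 = 30 | 5·6 = 30
gcd(4,2,5) = 1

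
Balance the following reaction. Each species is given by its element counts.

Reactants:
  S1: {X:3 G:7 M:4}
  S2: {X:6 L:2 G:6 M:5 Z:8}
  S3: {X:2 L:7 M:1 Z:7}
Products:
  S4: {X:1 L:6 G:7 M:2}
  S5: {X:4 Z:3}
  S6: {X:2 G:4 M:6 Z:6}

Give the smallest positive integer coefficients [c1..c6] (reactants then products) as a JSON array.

X: 3·3+2·6+2·2 = 25 | 3·1+4·4+3·2 = 25
L: 3·0+2·2+2·7 = 18 | 3·6+4·0+3·0 = 18
G: 3·7+2·6+2·0 = 33 | 3·7+4·0+3·4 = 33
M: 3·4+2·5+2·1 = 24 | 3·2+4·0+3·6 = 24
Z: 3·0+2·8+2·7 = 30 | 3·0+4·3+3·6 = 30
gcd(3,2,2,3,4,3) = 1

Coefficients: [3, 2, 2, 3, 4, 3]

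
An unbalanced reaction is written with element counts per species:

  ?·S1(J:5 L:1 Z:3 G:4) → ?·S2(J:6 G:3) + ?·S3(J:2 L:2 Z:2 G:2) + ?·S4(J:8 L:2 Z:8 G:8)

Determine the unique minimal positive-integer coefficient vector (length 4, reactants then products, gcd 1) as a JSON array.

Coefficients: [6, 2, 1, 2]

J: 6·5 = 30 | 2·6+1·2+2·8 = 30
L: 6·1 = 6 | 2·0+1·2+2·2 = 6
Z: 6·3 = 18 | 2·0+1·2+2·8 = 18
G: 6·4 = 24 | 2·3+1·2+2·8 = 24
gcd(6,2,1,2) = 1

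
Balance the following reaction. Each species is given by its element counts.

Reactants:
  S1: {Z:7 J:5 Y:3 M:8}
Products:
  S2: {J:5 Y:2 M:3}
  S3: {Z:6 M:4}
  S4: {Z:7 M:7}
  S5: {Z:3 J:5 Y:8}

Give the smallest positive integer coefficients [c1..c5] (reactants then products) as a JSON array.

Coefficients: [6, 5, 3, 3, 1]

Z: 6·7 = 42 | 5·0+3·6+3·7+1·3 = 42
J: 6·5 = 30 | 5·5+3·0+3·0+1·5 = 30
Y: 6·3 = 18 | 5·2+3·0+3·0+1·8 = 18
M: 6·8 = 48 | 5·3+3·4+3·7+1·0 = 48
gcd(6,5,3,3,1) = 1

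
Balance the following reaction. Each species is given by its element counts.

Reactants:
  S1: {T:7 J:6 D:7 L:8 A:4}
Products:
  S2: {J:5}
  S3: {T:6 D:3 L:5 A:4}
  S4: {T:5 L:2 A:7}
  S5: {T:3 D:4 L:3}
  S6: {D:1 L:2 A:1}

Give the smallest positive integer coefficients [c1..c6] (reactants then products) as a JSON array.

T: 5·7 = 35 | 6·0+2·6+1·5+6·3+5·0 = 35
J: 5·6 = 30 | 6·5+2·0+1·0+6·0+5·0 = 30
D: 5·7 = 35 | 6·0+2·3+1·0+6·4+5·1 = 35
L: 5·8 = 40 | 6·0+2·5+1·2+6·3+5·2 = 40
A: 5·4 = 20 | 6·0+2·4+1·7+6·0+5·1 = 20
gcd(5,6,2,1,6,5) = 1

Coefficients: [5, 6, 2, 1, 6, 5]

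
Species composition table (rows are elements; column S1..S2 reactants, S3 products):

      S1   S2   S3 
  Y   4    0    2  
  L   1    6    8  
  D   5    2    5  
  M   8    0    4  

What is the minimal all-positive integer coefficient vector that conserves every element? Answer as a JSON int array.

Coefficients: [2, 5, 4]

Y: 2·4+5·0 = 8 | 4·2 = 8
L: 2·1+5·6 = 32 | 4·8 = 32
D: 2·5+5·2 = 20 | 4·5 = 20
M: 2·8+5·0 = 16 | 4·4 = 16
gcd(2,5,4) = 1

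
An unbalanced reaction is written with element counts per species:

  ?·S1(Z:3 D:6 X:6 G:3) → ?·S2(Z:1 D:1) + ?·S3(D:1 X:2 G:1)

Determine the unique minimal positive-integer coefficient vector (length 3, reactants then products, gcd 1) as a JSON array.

Z: 1·3 = 3 | 3·1+3·0 = 3
D: 1·6 = 6 | 3·1+3·1 = 6
X: 1·6 = 6 | 3·0+3·2 = 6
G: 1·3 = 3 | 3·0+3·1 = 3
gcd(1,3,3) = 1

Coefficients: [1, 3, 3]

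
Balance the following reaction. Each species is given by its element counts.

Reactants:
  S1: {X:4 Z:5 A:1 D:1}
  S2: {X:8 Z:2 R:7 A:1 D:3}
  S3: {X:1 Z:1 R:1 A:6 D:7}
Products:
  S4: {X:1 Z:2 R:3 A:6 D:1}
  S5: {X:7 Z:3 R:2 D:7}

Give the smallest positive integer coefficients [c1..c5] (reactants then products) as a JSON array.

X: 3·4+3·8+4·1 = 40 | 5·1+5·7 = 40
Z: 3·5+3·2+4·1 = 25 | 5·2+5·3 = 25
R: 3·0+3·7+4·1 = 25 | 5·3+5·2 = 25
A: 3·1+3·1+4·6 = 30 | 5·6+5·0 = 30
D: 3·1+3·3+4·7 = 40 | 5·1+5·7 = 40
gcd(3,3,4,5,5) = 1

Coefficients: [3, 3, 4, 5, 5]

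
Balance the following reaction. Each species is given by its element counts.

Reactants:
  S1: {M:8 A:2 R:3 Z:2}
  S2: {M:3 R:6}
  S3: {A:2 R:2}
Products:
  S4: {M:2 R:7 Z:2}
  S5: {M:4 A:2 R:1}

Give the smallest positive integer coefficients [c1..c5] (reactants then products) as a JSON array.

Coefficients: [3, 2, 3, 3, 6]

M: 3·8+2·3+3·0 = 30 | 3·2+6·4 = 30
A: 3·2+2·0+3·2 = 12 | 3·0+6·2 = 12
R: 3·3+2·6+3·2 = 27 | 3·7+6·1 = 27
Z: 3·2+2·0+3·0 = 6 | 3·2+6·0 = 6
gcd(3,2,3,3,6) = 1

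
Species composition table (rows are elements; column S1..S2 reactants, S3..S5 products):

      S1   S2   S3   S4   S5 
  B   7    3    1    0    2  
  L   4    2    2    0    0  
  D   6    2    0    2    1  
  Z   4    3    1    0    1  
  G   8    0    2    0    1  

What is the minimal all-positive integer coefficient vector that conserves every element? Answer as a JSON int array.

Coefficients: [2, 1, 5, 4, 6]

B: 2·7+1·3 = 17 | 5·1+4·0+6·2 = 17
L: 2·4+1·2 = 10 | 5·2+4·0+6·0 = 10
D: 2·6+1·2 = 14 | 5·0+4·2+6·1 = 14
Z: 2·4+1·3 = 11 | 5·1+4·0+6·1 = 11
G: 2·8+1·0 = 16 | 5·2+4·0+6·1 = 16
gcd(2,1,5,4,6) = 1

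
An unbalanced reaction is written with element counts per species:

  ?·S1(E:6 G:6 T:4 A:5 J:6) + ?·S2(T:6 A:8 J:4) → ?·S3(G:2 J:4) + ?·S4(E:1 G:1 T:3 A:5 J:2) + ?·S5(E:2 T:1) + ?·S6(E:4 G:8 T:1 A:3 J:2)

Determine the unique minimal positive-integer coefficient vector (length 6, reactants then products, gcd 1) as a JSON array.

Coefficients: [3, 1, 3, 4, 5, 1]

E: 3·6+1·0 = 18 | 3·0+4·1+5·2+1·4 = 18
G: 3·6+1·0 = 18 | 3·2+4·1+5·0+1·8 = 18
T: 3·4+1·6 = 18 | 3·0+4·3+5·1+1·1 = 18
A: 3·5+1·8 = 23 | 3·0+4·5+5·0+1·3 = 23
J: 3·6+1·4 = 22 | 3·4+4·2+5·0+1·2 = 22
gcd(3,1,3,4,5,1) = 1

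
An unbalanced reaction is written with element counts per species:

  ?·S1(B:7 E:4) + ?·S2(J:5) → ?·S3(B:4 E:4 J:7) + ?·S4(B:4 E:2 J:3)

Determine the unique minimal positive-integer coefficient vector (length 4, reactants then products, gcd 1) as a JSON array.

B: 4·7+5·0 = 28 | 1·4+6·4 = 28
E: 4·4+5·0 = 16 | 1·4+6·2 = 16
J: 4·0+5·5 = 25 | 1·7+6·3 = 25
gcd(4,5,1,6) = 1

Coefficients: [4, 5, 1, 6]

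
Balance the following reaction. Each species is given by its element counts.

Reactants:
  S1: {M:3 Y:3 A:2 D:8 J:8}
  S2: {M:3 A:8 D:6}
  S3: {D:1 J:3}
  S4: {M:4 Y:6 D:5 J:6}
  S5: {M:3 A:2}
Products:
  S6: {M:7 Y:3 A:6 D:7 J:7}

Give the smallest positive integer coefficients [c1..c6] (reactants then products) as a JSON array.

Coefficients: [1, 2, 5, 2, 6, 5]

M: 1·3+2·3+5·0+2·4+6·3 = 35 | 5·7 = 35
Y: 1·3+2·0+5·0+2·6+6·0 = 15 | 5·3 = 15
A: 1·2+2·8+5·0+2·0+6·2 = 30 | 5·6 = 30
D: 1·8+2·6+5·1+2·5+6·0 = 35 | 5·7 = 35
J: 1·8+2·0+5·3+2·6+6·0 = 35 | 5·7 = 35
gcd(1,2,5,2,6,5) = 1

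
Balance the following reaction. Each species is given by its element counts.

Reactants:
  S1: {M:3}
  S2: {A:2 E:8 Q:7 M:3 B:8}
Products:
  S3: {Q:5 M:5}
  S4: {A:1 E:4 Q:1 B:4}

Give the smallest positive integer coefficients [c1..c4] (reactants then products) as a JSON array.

A: 2·0+3·2 = 6 | 3·0+6·1 = 6
E: 2·0+3·8 = 24 | 3·0+6·4 = 24
Q: 2·0+3·7 = 21 | 3·5+6·1 = 21
M: 2·3+3·3 = 15 | 3·5+6·0 = 15
B: 2·0+3·8 = 24 | 3·0+6·4 = 24
gcd(2,3,3,6) = 1

Coefficients: [2, 3, 3, 6]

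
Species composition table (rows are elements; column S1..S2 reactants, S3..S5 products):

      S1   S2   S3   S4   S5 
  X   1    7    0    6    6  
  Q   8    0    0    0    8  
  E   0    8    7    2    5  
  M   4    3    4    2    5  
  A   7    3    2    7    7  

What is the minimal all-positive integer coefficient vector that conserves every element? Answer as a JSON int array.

X: 3·1+3·7 = 24 | 1·0+1·6+3·6 = 24
Q: 3·8+3·0 = 24 | 1·0+1·0+3·8 = 24
E: 3·0+3·8 = 24 | 1·7+1·2+3·5 = 24
M: 3·4+3·3 = 21 | 1·4+1·2+3·5 = 21
A: 3·7+3·3 = 30 | 1·2+1·7+3·7 = 30
gcd(3,3,1,1,3) = 1

Coefficients: [3, 3, 1, 1, 3]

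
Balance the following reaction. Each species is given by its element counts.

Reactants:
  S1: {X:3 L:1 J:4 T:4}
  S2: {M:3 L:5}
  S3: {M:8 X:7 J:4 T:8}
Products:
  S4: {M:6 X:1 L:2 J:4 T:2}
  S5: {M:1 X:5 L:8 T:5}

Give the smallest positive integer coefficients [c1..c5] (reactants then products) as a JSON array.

M: 2·0+4·3+1·8 = 20 | 3·6+2·1 = 20
X: 2·3+4·0+1·7 = 13 | 3·1+2·5 = 13
L: 2·1+4·5+1·0 = 22 | 3·2+2·8 = 22
J: 2·4+4·0+1·4 = 12 | 3·4+2·0 = 12
T: 2·4+4·0+1·8 = 16 | 3·2+2·5 = 16
gcd(2,4,1,3,2) = 1

Coefficients: [2, 4, 1, 3, 2]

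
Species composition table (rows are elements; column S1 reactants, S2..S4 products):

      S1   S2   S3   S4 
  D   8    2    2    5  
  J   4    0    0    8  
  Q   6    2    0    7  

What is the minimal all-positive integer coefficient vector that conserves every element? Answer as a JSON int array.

Coefficients: [4, 5, 6, 2]

D: 4·8 = 32 | 5·2+6·2+2·5 = 32
J: 4·4 = 16 | 5·0+6·0+2·8 = 16
Q: 4·6 = 24 | 5·2+6·0+2·7 = 24
gcd(4,5,6,2) = 1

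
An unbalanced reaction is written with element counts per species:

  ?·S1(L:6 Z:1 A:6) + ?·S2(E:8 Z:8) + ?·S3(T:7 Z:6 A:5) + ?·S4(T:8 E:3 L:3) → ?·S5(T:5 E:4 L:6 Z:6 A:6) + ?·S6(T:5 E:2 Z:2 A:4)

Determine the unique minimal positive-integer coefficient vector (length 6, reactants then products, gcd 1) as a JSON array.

Coefficients: [4, 2, 2, 2, 5, 1]

T: 4·0+2·0+2·7+2·8 = 30 | 5·5+1·5 = 30
E: 4·0+2·8+2·0+2·3 = 22 | 5·4+1·2 = 22
L: 4·6+2·0+2·0+2·3 = 30 | 5·6+1·0 = 30
Z: 4·1+2·8+2·6+2·0 = 32 | 5·6+1·2 = 32
A: 4·6+2·0+2·5+2·0 = 34 | 5·6+1·4 = 34
gcd(4,2,2,2,5,1) = 1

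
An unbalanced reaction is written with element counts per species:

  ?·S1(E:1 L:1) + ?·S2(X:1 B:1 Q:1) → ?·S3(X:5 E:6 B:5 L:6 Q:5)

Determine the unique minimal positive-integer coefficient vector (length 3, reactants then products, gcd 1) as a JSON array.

Coefficients: [6, 5, 1]

X: 6·0+5·1 = 5 | 1·5 = 5
E: 6·1+5·0 = 6 | 1·6 = 6
B: 6·0+5·1 = 5 | 1·5 = 5
L: 6·1+5·0 = 6 | 1·6 = 6
Q: 6·0+5·1 = 5 | 1·5 = 5
gcd(6,5,1) = 1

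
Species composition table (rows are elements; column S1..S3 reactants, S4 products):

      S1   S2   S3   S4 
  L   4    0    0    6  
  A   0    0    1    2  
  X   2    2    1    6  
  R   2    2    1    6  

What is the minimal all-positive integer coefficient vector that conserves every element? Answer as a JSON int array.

Coefficients: [3, 1, 4, 2]

L: 3·4+1·0+4·0 = 12 | 2·6 = 12
A: 3·0+1·0+4·1 = 4 | 2·2 = 4
X: 3·2+1·2+4·1 = 12 | 2·6 = 12
R: 3·2+1·2+4·1 = 12 | 2·6 = 12
gcd(3,1,4,2) = 1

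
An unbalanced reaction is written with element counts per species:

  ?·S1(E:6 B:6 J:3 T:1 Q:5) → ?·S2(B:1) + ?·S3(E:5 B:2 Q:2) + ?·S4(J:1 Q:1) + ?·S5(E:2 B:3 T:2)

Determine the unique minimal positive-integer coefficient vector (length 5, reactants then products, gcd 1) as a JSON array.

E: 2·6 = 12 | 5·0+2·5+6·0+1·2 = 12
B: 2·6 = 12 | 5·1+2·2+6·0+1·3 = 12
J: 2·3 = 6 | 5·0+2·0+6·1+1·0 = 6
T: 2·1 = 2 | 5·0+2·0+6·0+1·2 = 2
Q: 2·5 = 10 | 5·0+2·2+6·1+1·0 = 10
gcd(2,5,2,6,1) = 1

Coefficients: [2, 5, 2, 6, 1]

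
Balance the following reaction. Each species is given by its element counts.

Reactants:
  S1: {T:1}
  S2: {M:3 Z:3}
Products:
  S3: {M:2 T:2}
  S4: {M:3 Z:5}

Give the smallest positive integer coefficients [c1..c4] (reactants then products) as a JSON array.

Coefficients: [6, 5, 3, 3]

M: 6·0+5·3 = 15 | 3·2+3·3 = 15
T: 6·1+5·0 = 6 | 3·2+3·0 = 6
Z: 6·0+5·3 = 15 | 3·0+3·5 = 15
gcd(6,5,3,3) = 1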